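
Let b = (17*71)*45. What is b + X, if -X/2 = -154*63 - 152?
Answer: 74023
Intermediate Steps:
X = 19708 (X = -2*(-154*63 - 152) = -2*(-9702 - 152) = -2*(-9854) = 19708)
b = 54315 (b = 1207*45 = 54315)
b + X = 54315 + 19708 = 74023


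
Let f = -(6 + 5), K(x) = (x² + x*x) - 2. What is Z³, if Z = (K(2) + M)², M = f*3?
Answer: 387420489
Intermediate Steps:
K(x) = -2 + 2*x² (K(x) = (x² + x²) - 2 = 2*x² - 2 = -2 + 2*x²)
f = -11 (f = -1*11 = -11)
M = -33 (M = -11*3 = -33)
Z = 729 (Z = ((-2 + 2*2²) - 33)² = ((-2 + 2*4) - 33)² = ((-2 + 8) - 33)² = (6 - 33)² = (-27)² = 729)
Z³ = 729³ = 387420489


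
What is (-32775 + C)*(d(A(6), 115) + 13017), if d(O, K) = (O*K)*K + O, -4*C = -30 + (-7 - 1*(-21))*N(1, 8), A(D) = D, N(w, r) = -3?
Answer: -3025862361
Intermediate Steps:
C = 18 (C = -(-30 + (-7 - 1*(-21))*(-3))/4 = -(-30 + (-7 + 21)*(-3))/4 = -(-30 + 14*(-3))/4 = -(-30 - 42)/4 = -¼*(-72) = 18)
d(O, K) = O + O*K² (d(O, K) = (K*O)*K + O = O*K² + O = O + O*K²)
(-32775 + C)*(d(A(6), 115) + 13017) = (-32775 + 18)*(6*(1 + 115²) + 13017) = -32757*(6*(1 + 13225) + 13017) = -32757*(6*13226 + 13017) = -32757*(79356 + 13017) = -32757*92373 = -3025862361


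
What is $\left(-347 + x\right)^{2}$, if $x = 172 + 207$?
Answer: $1024$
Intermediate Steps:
$x = 379$
$\left(-347 + x\right)^{2} = \left(-347 + 379\right)^{2} = 32^{2} = 1024$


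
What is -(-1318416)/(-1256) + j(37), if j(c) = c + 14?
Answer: -156795/157 ≈ -998.69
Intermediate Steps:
j(c) = 14 + c
-(-1318416)/(-1256) + j(37) = -(-1318416)/(-1256) + (14 + 37) = -(-1318416)*(-1)/1256 + 51 = -968*681/628 + 51 = -164802/157 + 51 = -156795/157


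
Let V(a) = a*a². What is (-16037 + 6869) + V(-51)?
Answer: -141819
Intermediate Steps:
V(a) = a³
(-16037 + 6869) + V(-51) = (-16037 + 6869) + (-51)³ = -9168 - 132651 = -141819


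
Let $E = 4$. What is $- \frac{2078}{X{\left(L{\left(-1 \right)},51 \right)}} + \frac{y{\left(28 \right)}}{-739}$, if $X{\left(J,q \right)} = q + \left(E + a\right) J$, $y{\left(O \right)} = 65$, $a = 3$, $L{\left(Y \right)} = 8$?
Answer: $- \frac{1542597}{79073} \approx -19.509$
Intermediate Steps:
$X{\left(J,q \right)} = q + 7 J$ ($X{\left(J,q \right)} = q + \left(4 + 3\right) J = q + 7 J$)
$- \frac{2078}{X{\left(L{\left(-1 \right)},51 \right)}} + \frac{y{\left(28 \right)}}{-739} = - \frac{2078}{51 + 7 \cdot 8} + \frac{65}{-739} = - \frac{2078}{51 + 56} + 65 \left(- \frac{1}{739}\right) = - \frac{2078}{107} - \frac{65}{739} = - \frac{1542597}{79073}$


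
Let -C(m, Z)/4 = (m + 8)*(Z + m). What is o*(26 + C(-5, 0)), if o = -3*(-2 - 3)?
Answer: 1290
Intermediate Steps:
o = 15 (o = -3*(-5) = 15)
C(m, Z) = -4*(8 + m)*(Z + m) (C(m, Z) = -4*(m + 8)*(Z + m) = -4*(8 + m)*(Z + m))
o*(26 + C(-5, 0)) = 15*(26 + (-32*0 - 32*(-5) - 4*(-5)² - 4*0*(-5))) = 15*(26 + (0 + 160 - 4*25 + 0)) = 15*(26 + (0 + 160 - 100 + 0)) = 15*(26 + 60) = 15*86 = 1290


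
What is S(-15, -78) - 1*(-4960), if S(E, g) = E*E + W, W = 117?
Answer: 5302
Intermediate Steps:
S(E, g) = 117 + E² (S(E, g) = E*E + 117 = E² + 117 = 117 + E²)
S(-15, -78) - 1*(-4960) = (117 + (-15)²) - 1*(-4960) = (117 + 225) + 4960 = 342 + 4960 = 5302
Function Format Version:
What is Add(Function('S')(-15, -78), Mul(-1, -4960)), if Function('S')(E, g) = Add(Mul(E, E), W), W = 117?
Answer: 5302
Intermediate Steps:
Function('S')(E, g) = Add(117, Pow(E, 2)) (Function('S')(E, g) = Add(Mul(E, E), 117) = Add(Pow(E, 2), 117) = Add(117, Pow(E, 2)))
Add(Function('S')(-15, -78), Mul(-1, -4960)) = Add(Add(117, Pow(-15, 2)), Mul(-1, -4960)) = Add(Add(117, 225), 4960) = Add(342, 4960) = 5302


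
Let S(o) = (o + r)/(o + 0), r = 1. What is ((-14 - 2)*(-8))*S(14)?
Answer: 960/7 ≈ 137.14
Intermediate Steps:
S(o) = (1 + o)/o (S(o) = (o + 1)/(o + 0) = (1 + o)/o)
((-14 - 2)*(-8))*S(14) = ((-14 - 2)*(-8))*((1 + 14)/14) = (-16*(-8))*((1/14)*15) = 128*(15/14) = 960/7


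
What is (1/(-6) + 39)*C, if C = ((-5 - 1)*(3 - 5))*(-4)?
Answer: -1864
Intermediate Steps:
C = -48 (C = -6*(-2)*(-4) = 12*(-4) = -48)
(1/(-6) + 39)*C = (1/(-6) + 39)*(-48) = (-⅙ + 39)*(-48) = (233/6)*(-48) = -1864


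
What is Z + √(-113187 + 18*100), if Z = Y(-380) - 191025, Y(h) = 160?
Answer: -190865 + I*√111387 ≈ -1.9087e+5 + 333.75*I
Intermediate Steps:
Z = -190865 (Z = 160 - 191025 = -190865)
Z + √(-113187 + 18*100) = -190865 + √(-113187 + 18*100) = -190865 + √(-113187 + 1800) = -190865 + √(-111387) = -190865 + I*√111387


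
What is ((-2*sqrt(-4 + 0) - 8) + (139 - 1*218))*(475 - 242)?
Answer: -20271 - 932*I ≈ -20271.0 - 932.0*I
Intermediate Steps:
((-2*sqrt(-4 + 0) - 8) + (139 - 1*218))*(475 - 242) = ((-4*I - 8) + (139 - 218))*233 = ((-4*I - 8) - 79)*233 = ((-8 - 4*I) - 79)*233 = (-87 - 4*I)*233 = -20271 - 932*I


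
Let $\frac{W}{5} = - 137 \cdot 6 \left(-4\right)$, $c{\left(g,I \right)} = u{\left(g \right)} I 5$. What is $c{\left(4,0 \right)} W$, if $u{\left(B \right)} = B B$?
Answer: $0$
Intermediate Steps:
$u{\left(B \right)} = B^{2}$
$c{\left(g,I \right)} = 5 I g^{2}$ ($c{\left(g,I \right)} = g^{2} I 5 = I g^{2} \cdot 5 = 5 I g^{2}$)
$W = 16440$ ($W = 5 \left(- 137 \cdot 6 \left(-4\right)\right) = 5 \left(\left(-137\right) \left(-24\right)\right) = 5 \cdot 3288 = 16440$)
$c{\left(4,0 \right)} W = 5 \cdot 0 \cdot 4^{2} \cdot 16440 = 5 \cdot 0 \cdot 16 \cdot 16440 = 0 \cdot 16440 = 0$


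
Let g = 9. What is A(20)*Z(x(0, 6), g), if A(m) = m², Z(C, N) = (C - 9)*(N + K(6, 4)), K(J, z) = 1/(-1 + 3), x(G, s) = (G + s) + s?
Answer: 11400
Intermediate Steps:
x(G, s) = G + 2*s
K(J, z) = ½ (K(J, z) = 1/2 = ½)
Z(C, N) = (½ + N)*(-9 + C) (Z(C, N) = (C - 9)*(N + ½) = (-9 + C)*(½ + N) = (½ + N)*(-9 + C))
A(20)*Z(x(0, 6), g) = 20²*(-9/2 + (0 + 2*6)/2 - 9*9 + (0 + 2*6)*9) = 400*(-9/2 + (0 + 12)/2 - 81 + (0 + 12)*9) = 400*(-9/2 + (½)*12 - 81 + 12*9) = 400*(-9/2 + 6 - 81 + 108) = 400*(57/2) = 11400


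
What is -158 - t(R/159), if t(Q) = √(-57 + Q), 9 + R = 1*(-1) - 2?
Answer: -158 - 55*I*√53/53 ≈ -158.0 - 7.5548*I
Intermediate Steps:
R = -12 (R = -9 + (1*(-1) - 2) = -9 + (-1 - 2) = -9 - 3 = -12)
-158 - t(R/159) = -158 - √(-57 - 12/159) = -158 - √(-57 - 12*1/159) = -158 - √(-57 - 4/53) = -158 - √(-3025/53) = -158 - 55*I*√53/53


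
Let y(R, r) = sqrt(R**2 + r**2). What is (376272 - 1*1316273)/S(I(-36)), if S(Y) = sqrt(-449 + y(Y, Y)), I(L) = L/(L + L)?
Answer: 940001*I*sqrt(2)/sqrt(898 - sqrt(2)) ≈ 44396.0*I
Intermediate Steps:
I(L) = 1/2 (I(L) = L/((2*L)) = L*(1/(2*L)) = 1/2)
S(Y) = sqrt(-449 + sqrt(2)*sqrt(Y**2)) (S(Y) = sqrt(-449 + sqrt(Y**2 + Y**2)) = sqrt(-449 + sqrt(2*Y**2)) = sqrt(-449 + sqrt(2)*sqrt(Y**2)))
(376272 - 1*1316273)/S(I(-36)) = (376272 - 1*1316273)/(sqrt(-449 + sqrt(2)*sqrt((1/2)**2))) = (376272 - 1316273)/(sqrt(-449 + sqrt(2)*sqrt(1/4))) = -940001/sqrt(-449 + sqrt(2)*(1/2)) = -940001/sqrt(-449 + sqrt(2)/2)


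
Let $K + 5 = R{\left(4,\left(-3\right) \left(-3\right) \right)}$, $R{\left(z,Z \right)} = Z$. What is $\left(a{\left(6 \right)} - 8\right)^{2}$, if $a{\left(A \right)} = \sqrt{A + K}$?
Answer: $\left(8 - \sqrt{10}\right)^{2} \approx 23.404$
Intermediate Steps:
$K = 4$ ($K = -5 - -9 = -5 + 9 = 4$)
$a{\left(A \right)} = \sqrt{4 + A}$ ($a{\left(A \right)} = \sqrt{A + 4} = \sqrt{4 + A}$)
$\left(a{\left(6 \right)} - 8\right)^{2} = \left(\sqrt{4 + 6} - 8\right)^{2} = \left(\sqrt{10} - 8\right)^{2} = \left(-8 + \sqrt{10}\right)^{2}$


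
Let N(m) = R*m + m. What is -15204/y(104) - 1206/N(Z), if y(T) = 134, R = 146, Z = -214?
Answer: -39843819/351281 ≈ -113.42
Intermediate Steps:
N(m) = 147*m (N(m) = 146*m + m = 147*m)
-15204/y(104) - 1206/N(Z) = -15204/134 - 1206/(147*(-214)) = -15204*1/134 - 1206/(-31458) = -7602/67 - 1206*(-1/31458) = -7602/67 + 201/5243 = -39843819/351281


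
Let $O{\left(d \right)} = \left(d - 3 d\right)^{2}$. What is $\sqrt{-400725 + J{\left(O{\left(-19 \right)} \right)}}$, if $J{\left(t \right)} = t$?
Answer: $i \sqrt{399281} \approx 631.89 i$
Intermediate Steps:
$O{\left(d \right)} = 4 d^{2}$ ($O{\left(d \right)} = \left(- 2 d\right)^{2} = 4 d^{2}$)
$\sqrt{-400725 + J{\left(O{\left(-19 \right)} \right)}} = \sqrt{-400725 + 4 \left(-19\right)^{2}} = \sqrt{-400725 + 4 \cdot 361} = \sqrt{-400725 + 1444} = \sqrt{-399281} = i \sqrt{399281}$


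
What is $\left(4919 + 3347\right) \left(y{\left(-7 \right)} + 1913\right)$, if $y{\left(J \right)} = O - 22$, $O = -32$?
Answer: $15366494$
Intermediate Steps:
$y{\left(J \right)} = -54$ ($y{\left(J \right)} = -32 - 22 = -54$)
$\left(4919 + 3347\right) \left(y{\left(-7 \right)} + 1913\right) = \left(4919 + 3347\right) \left(-54 + 1913\right) = 8266 \cdot 1859 = 15366494$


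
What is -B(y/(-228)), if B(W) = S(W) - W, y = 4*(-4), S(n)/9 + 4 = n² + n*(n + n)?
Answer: 38920/1083 ≈ 35.937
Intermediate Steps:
S(n) = -36 + 27*n² (S(n) = -36 + 9*(n² + n*(n + n)) = -36 + 9*(n² + n*(2*n)) = -36 + 9*(n² + 2*n²) = -36 + 9*(3*n²) = -36 + 27*n²)
y = -16
B(W) = -36 - W + 27*W² (B(W) = (-36 + 27*W²) - W = -36 - W + 27*W²)
-B(y/(-228)) = -(-36 - (-16)/(-228) + 27*(-16/(-228))²) = -(-36 - (-16)*(-1)/228 + 27*(-16*(-1/228))²) = -(-36 - 1*4/57 + 27*(4/57)²) = -(-36 - 4/57 + 27*(16/3249)) = -(-36 - 4/57 + 48/361) = -1*(-38920/1083) = 38920/1083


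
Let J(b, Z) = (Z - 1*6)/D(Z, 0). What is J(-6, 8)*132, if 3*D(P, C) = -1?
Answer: -792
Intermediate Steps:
D(P, C) = -⅓ (D(P, C) = (⅓)*(-1) = -⅓)
J(b, Z) = 18 - 3*Z (J(b, Z) = (Z - 1*6)/(-⅓) = (Z - 6)*(-3) = (-6 + Z)*(-3) = 18 - 3*Z)
J(-6, 8)*132 = (18 - 3*8)*132 = (18 - 24)*132 = -6*132 = -792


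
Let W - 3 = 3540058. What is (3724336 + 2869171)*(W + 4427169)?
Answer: 52531986775610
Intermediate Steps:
W = 3540061 (W = 3 + 3540058 = 3540061)
(3724336 + 2869171)*(W + 4427169) = (3724336 + 2869171)*(3540061 + 4427169) = 6593507*7967230 = 52531986775610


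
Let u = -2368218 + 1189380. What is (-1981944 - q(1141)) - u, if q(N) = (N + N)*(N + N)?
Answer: -6010630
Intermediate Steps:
u = -1178838
q(N) = 4*N**2 (q(N) = (2*N)*(2*N) = 4*N**2)
(-1981944 - q(1141)) - u = (-1981944 - 4*1141**2) - 1*(-1178838) = (-1981944 - 4*1301881) + 1178838 = (-1981944 - 1*5207524) + 1178838 = (-1981944 - 5207524) + 1178838 = -7189468 + 1178838 = -6010630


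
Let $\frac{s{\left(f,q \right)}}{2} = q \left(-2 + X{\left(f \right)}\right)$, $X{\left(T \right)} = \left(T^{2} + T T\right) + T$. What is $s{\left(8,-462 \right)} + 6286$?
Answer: $-117530$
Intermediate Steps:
$X{\left(T \right)} = T + 2 T^{2}$ ($X{\left(T \right)} = \left(T^{2} + T^{2}\right) + T = 2 T^{2} + T = T + 2 T^{2}$)
$s{\left(f,q \right)} = 2 q \left(-2 + f \left(1 + 2 f\right)\right)$
$s{\left(8,-462 \right)} + 6286 = 2 \left(-462\right) \left(-2 + 8 \left(1 + 2 \cdot 8\right)\right) + 6286 = 2 \left(-462\right) \left(-2 + 8 \left(1 + 16\right)\right) + 6286 = 2 \left(-462\right) \left(-2 + 8 \cdot 17\right) + 6286 = 2 \left(-462\right) \left(-2 + 136\right) + 6286 = 2 \left(-462\right) 134 + 6286 = -123816 + 6286 = -117530$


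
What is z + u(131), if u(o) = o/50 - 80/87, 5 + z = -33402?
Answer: -145313053/4350 ≈ -33405.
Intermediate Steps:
z = -33407 (z = -5 - 33402 = -33407)
u(o) = -80/87 + o/50 (u(o) = o*(1/50) - 80*1/87 = o/50 - 80/87 = -80/87 + o/50)
z + u(131) = -33407 + (-80/87 + (1/50)*131) = -33407 + (-80/87 + 131/50) = -33407 + 7397/4350 = -145313053/4350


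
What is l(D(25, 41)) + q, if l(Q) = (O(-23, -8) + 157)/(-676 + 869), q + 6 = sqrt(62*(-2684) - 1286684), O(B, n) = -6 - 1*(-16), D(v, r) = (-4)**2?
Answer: -991/193 + 34*I*sqrt(1257) ≈ -5.1347 + 1205.4*I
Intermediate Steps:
D(v, r) = 16
O(B, n) = 10 (O(B, n) = -6 + 16 = 10)
q = -6 + 34*I*sqrt(1257) (q = -6 + sqrt(62*(-2684) - 1286684) = -6 + sqrt(-166408 - 1286684) = -6 + sqrt(-1453092) = -6 + 34*I*sqrt(1257) ≈ -6.0 + 1205.4*I)
l(Q) = 167/193 (l(Q) = (10 + 157)/(-676 + 869) = 167/193)
l(D(25, 41)) + q = 167/193 + (-6 + 34*I*sqrt(1257)) = -991/193 + 34*I*sqrt(1257)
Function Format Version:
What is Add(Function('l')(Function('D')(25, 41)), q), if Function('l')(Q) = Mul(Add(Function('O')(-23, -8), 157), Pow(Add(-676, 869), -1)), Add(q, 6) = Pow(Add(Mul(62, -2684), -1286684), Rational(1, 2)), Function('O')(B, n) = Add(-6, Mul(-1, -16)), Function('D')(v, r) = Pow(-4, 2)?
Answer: Add(Rational(-991, 193), Mul(34, I, Pow(1257, Rational(1, 2)))) ≈ Add(-5.1347, Mul(1205.4, I))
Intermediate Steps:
Function('D')(v, r) = 16
Function('O')(B, n) = 10 (Function('O')(B, n) = Add(-6, 16) = 10)
q = Add(-6, Mul(34, I, Pow(1257, Rational(1, 2)))) (q = Add(-6, Pow(Add(Mul(62, -2684), -1286684), Rational(1, 2))) = Add(-6, Pow(Add(-166408, -1286684), Rational(1, 2))) = Add(-6, Pow(-1453092, Rational(1, 2))) = Add(-6, Mul(34, I, Pow(1257, Rational(1, 2)))) ≈ Add(-6.0000, Mul(1205.4, I)))
Function('l')(Q) = Rational(167, 193) (Function('l')(Q) = Mul(Add(10, 157), Pow(Add(-676, 869), -1)) = Mul(167, Pow(193, -1)) = Mul(167, Rational(1, 193)) = Rational(167, 193))
Add(Function('l')(Function('D')(25, 41)), q) = Add(Rational(167, 193), Add(-6, Mul(34, I, Pow(1257, Rational(1, 2))))) = Add(Rational(-991, 193), Mul(34, I, Pow(1257, Rational(1, 2))))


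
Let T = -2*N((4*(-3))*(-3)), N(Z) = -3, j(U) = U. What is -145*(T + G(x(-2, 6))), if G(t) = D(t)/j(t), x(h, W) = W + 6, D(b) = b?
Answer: -1015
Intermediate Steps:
x(h, W) = 6 + W
G(t) = 1 (G(t) = t/t = 1)
T = 6 (T = -2*(-3) = 6)
-145*(T + G(x(-2, 6))) = -145*(6 + 1) = -145*7 = -1015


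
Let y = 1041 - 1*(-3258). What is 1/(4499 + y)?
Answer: 1/8798 ≈ 0.00011366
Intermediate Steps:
y = 4299 (y = 1041 + 3258 = 4299)
1/(4499 + y) = 1/(4499 + 4299) = 1/8798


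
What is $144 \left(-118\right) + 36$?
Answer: $-16956$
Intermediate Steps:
$144 \left(-118\right) + 36 = -16992 + 36 = -16956$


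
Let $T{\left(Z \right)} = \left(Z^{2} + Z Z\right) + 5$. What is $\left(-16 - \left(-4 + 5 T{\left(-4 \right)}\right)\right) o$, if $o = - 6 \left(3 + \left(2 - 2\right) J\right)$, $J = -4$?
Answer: $3546$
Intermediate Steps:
$T{\left(Z \right)} = 5 + 2 Z^{2}$ ($T{\left(Z \right)} = \left(Z^{2} + Z^{2}\right) + 5 = 2 Z^{2} + 5 = 5 + 2 Z^{2}$)
$o = -18$ ($o = - 6 \left(3 + \left(2 - 2\right) \left(-4\right)\right) = - 6 \left(3 + 0 \left(-4\right)\right) = - 6 \left(3 + 0\right) = \left(-6\right) 3 = -18$)
$\left(-16 - \left(-4 + 5 T{\left(-4 \right)}\right)\right) o = \left(-16 + \left(- 5 \left(5 + 2 \left(-4\right)^{2}\right) + 4\right)\right) \left(-18\right) = \left(-16 + \left(- 5 \left(5 + 2 \cdot 16\right) + 4\right)\right) \left(-18\right) = \left(-16 + \left(- 5 \left(5 + 32\right) + 4\right)\right) \left(-18\right) = \left(-16 + \left(\left(-5\right) 37 + 4\right)\right) \left(-18\right) = \left(-16 + \left(-185 + 4\right)\right) \left(-18\right) = \left(-16 - 181\right) \left(-18\right) = \left(-197\right) \left(-18\right) = 3546$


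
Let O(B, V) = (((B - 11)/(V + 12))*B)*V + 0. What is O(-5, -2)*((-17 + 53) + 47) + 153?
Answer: -1175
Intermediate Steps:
O(B, V) = B*V*(-11 + B)/(12 + V) (O(B, V) = (((-11 + B)/(12 + V))*B)*V + 0 = (B*(-11 + B)/(12 + V))*V + 0 = B*V*(-11 + B)/(12 + V) + 0 = B*V*(-11 + B)/(12 + V))
O(-5, -2)*((-17 + 53) + 47) + 153 = (-5*(-2)*(-11 - 5)/(12 - 2))*((-17 + 53) + 47) + 153 = (-5*(-2)*(-16)/10)*(36 + 47) + 153 = -5*(-2)*⅒*(-16)*83 + 153 = -16*83 + 153 = -1328 + 153 = -1175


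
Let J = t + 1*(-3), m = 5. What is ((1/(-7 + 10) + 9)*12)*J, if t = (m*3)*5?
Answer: 8064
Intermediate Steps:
t = 75 (t = (5*3)*5 = 15*5 = 75)
J = 72 (J = 75 + 1*(-3) = 75 - 3 = 72)
((1/(-7 + 10) + 9)*12)*J = ((1/(-7 + 10) + 9)*12)*72 = ((1/3 + 9)*12)*72 = ((⅓ + 9)*12)*72 = ((28/3)*12)*72 = 112*72 = 8064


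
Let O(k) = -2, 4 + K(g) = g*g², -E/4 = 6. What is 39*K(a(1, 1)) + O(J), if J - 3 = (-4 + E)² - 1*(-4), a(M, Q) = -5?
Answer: -5033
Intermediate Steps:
E = -24 (E = -4*6 = -24)
J = 791 (J = 3 + ((-4 - 24)² - 1*(-4)) = 3 + ((-28)² + 4) = 3 + (784 + 4) = 3 + 788 = 791)
K(g) = -4 + g³ (K(g) = -4 + g*g² = -4 + g³)
39*K(a(1, 1)) + O(J) = 39*(-4 + (-5)³) - 2 = 39*(-4 - 125) - 2 = 39*(-129) - 2 = -5031 - 2 = -5033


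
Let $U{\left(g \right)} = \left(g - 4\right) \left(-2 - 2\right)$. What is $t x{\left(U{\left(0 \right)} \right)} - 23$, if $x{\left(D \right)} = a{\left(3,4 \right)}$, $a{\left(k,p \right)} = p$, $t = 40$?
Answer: $137$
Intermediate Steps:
$U{\left(g \right)} = 16 - 4 g$ ($U{\left(g \right)} = \left(-4 + g\right) \left(-4\right) = 16 - 4 g$)
$x{\left(D \right)} = 4$
$t x{\left(U{\left(0 \right)} \right)} - 23 = 40 \cdot 4 - 23 = 160 - 23 = 137$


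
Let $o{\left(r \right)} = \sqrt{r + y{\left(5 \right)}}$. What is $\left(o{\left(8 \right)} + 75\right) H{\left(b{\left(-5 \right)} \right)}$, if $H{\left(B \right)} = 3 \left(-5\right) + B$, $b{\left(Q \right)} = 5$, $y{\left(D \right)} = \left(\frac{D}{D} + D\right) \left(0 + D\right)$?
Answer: $-750 - 10 \sqrt{38} \approx -811.64$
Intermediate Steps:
$y{\left(D \right)} = D \left(1 + D\right)$ ($y{\left(D \right)} = \left(1 + D\right) D = D \left(1 + D\right)$)
$H{\left(B \right)} = -15 + B$
$o{\left(r \right)} = \sqrt{30 + r}$ ($o{\left(r \right)} = \sqrt{r + 5 \left(1 + 5\right)} = \sqrt{r + 5 \cdot 6} = \sqrt{r + 30} = \sqrt{30 + r}$)
$\left(o{\left(8 \right)} + 75\right) H{\left(b{\left(-5 \right)} \right)} = \left(\sqrt{30 + 8} + 75\right) \left(-15 + 5\right) = \left(\sqrt{38} + 75\right) \left(-10\right) = \left(75 + \sqrt{38}\right) \left(-10\right) = -750 - 10 \sqrt{38}$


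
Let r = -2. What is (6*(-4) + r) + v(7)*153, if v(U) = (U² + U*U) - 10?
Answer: 13438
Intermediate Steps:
v(U) = -10 + 2*U² (v(U) = (U² + U²) - 10 = 2*U² - 10 = -10 + 2*U²)
(6*(-4) + r) + v(7)*153 = (6*(-4) - 2) + (-10 + 2*7²)*153 = (-24 - 2) + (-10 + 2*49)*153 = -26 + (-10 + 98)*153 = -26 + 88*153 = -26 + 13464 = 13438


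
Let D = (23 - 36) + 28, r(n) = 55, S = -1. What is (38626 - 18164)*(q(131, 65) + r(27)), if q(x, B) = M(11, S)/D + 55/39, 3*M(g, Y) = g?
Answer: 52167082/45 ≈ 1.1593e+6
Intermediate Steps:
M(g, Y) = g/3
D = 15 (D = -13 + 28 = 15)
q(x, B) = 968/585 (q(x, B) = ((⅓)*11)/15 + 55/39 = (11/3)*(1/15) + 55*(1/39) = 11/45 + 55/39 = 968/585)
(38626 - 18164)*(q(131, 65) + r(27)) = (38626 - 18164)*(968/585 + 55) = 20462*(33143/585) = 52167082/45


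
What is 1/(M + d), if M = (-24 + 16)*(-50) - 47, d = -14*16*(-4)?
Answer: 1/1249 ≈ 0.00080064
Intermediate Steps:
d = 896 (d = -224*(-4) = 896)
M = 353 (M = -8*(-50) - 47 = 400 - 47 = 353)
1/(M + d) = 1/(353 + 896) = 1/1249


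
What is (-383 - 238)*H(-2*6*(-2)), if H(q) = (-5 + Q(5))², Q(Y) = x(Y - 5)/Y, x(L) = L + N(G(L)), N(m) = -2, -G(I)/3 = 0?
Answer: -452709/25 ≈ -18108.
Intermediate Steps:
G(I) = 0 (G(I) = -3*0 = 0)
x(L) = -2 + L (x(L) = L - 2 = -2 + L)
Q(Y) = (-7 + Y)/Y (Q(Y) = (-2 + (Y - 5))/Y = (-2 + (-5 + Y))/Y = (-7 + Y)/Y)
H(q) = 729/25 (H(q) = (-5 + (-7 + 5)/5)² = (-5 + (⅕)*(-2))² = (-5 - ⅖)² = (-27/5)² = 729/25)
(-383 - 238)*H(-2*6*(-2)) = (-383 - 238)*(729/25) = -621*729/25 = -452709/25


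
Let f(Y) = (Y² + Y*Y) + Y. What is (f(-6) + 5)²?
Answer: 5041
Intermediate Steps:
f(Y) = Y + 2*Y² (f(Y) = (Y² + Y²) + Y = 2*Y² + Y = Y + 2*Y²)
(f(-6) + 5)² = (-6*(1 + 2*(-6)) + 5)² = (-6*(1 - 12) + 5)² = (-6*(-11) + 5)² = (66 + 5)² = 71² = 5041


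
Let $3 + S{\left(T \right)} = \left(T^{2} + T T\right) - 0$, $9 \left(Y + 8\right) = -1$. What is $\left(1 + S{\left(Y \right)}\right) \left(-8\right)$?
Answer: $- \frac{83968}{81} \approx -1036.6$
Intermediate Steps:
$Y = - \frac{73}{9}$ ($Y = -8 + \frac{1}{9} \left(-1\right) = -8 - \frac{1}{9} = - \frac{73}{9} \approx -8.1111$)
$S{\left(T \right)} = -3 + 2 T^{2}$ ($S{\left(T \right)} = -3 + \left(\left(T^{2} + T T\right) - 0\right) = -3 + \left(\left(T^{2} + T^{2}\right) + 0\right) = -3 + \left(2 T^{2} + 0\right) = -3 + 2 T^{2}$)
$\left(1 + S{\left(Y \right)}\right) \left(-8\right) = \left(1 - \left(3 - 2 \left(- \frac{73}{9}\right)^{2}\right)\right) \left(-8\right) = \left(1 + \left(-3 + 2 \cdot \frac{5329}{81}\right)\right) \left(-8\right) = \left(1 + \left(-3 + \frac{10658}{81}\right)\right) \left(-8\right) = \left(1 + \frac{10415}{81}\right) \left(-8\right) = \frac{10496}{81} \left(-8\right) = - \frac{83968}{81}$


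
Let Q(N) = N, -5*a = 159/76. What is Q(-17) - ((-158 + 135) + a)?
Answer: 2439/380 ≈ 6.4184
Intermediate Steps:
a = -159/380 (a = -159/(5*76) = -1/5*159/76 = -159/380 ≈ -0.41842)
Q(-17) - ((-158 + 135) + a) = -17 - ((-158 + 135) - 159/380) = -17 - (-23 - 159/380) = -17 - 1*(-8899/380) = -17 + 8899/380 = 2439/380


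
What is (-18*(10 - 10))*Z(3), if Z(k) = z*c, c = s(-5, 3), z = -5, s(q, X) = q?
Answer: 0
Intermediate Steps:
c = -5
Z(k) = 25 (Z(k) = -5*(-5) = 25)
(-18*(10 - 10))*Z(3) = -18*(10 - 10)*25 = -18*0*25 = 0*25 = 0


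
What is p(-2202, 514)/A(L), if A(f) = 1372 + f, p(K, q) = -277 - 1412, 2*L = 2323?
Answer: -2/3 ≈ -0.66667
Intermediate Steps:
L = 2323/2 (L = (1/2)*2323 = 2323/2 ≈ 1161.5)
p(K, q) = -1689
p(-2202, 514)/A(L) = -1689/(1372 + 2323/2) = -1689/5067/2 = -1689*2/5067 = -2/3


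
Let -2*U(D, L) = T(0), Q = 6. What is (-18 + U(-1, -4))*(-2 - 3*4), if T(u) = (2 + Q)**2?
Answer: 700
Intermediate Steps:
T(u) = 64 (T(u) = (2 + 6)**2 = 8**2 = 64)
U(D, L) = -32 (U(D, L) = -1/2*64 = -32)
(-18 + U(-1, -4))*(-2 - 3*4) = (-18 - 32)*(-2 - 3*4) = -50*(-2 - 1*12) = -50*(-2 - 12) = -50*(-14) = 700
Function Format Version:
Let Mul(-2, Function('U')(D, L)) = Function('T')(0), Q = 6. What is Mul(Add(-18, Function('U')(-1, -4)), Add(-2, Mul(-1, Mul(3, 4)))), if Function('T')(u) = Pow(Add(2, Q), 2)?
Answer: 700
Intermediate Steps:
Function('T')(u) = 64 (Function('T')(u) = Pow(Add(2, 6), 2) = Pow(8, 2) = 64)
Function('U')(D, L) = -32 (Function('U')(D, L) = Mul(Rational(-1, 2), 64) = -32)
Mul(Add(-18, Function('U')(-1, -4)), Add(-2, Mul(-1, Mul(3, 4)))) = Mul(Add(-18, -32), Add(-2, Mul(-1, Mul(3, 4)))) = Mul(-50, Add(-2, Mul(-1, 12))) = Mul(-50, Add(-2, -12)) = Mul(-50, -14) = 700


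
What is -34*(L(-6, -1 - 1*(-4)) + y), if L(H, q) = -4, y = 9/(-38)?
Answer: 2737/19 ≈ 144.05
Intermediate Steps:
y = -9/38 (y = 9*(-1/38) = -9/38 ≈ -0.23684)
-34*(L(-6, -1 - 1*(-4)) + y) = -34*(-4 - 9/38) = -34*(-161/38) = 2737/19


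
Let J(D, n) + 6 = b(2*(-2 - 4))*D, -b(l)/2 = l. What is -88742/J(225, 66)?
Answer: -44371/2697 ≈ -16.452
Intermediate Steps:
b(l) = -2*l
J(D, n) = -6 + 24*D (J(D, n) = -6 + (-4*(-2 - 4))*D = -6 + (-4*(-6))*D = -6 + (-2*(-12))*D = -6 + 24*D)
-88742/J(225, 66) = -88742/(-6 + 24*225) = -88742/(-6 + 5400) = -88742/5394 = -88742*1/5394 = -44371/2697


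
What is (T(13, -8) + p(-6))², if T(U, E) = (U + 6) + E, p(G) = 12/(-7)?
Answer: 4225/49 ≈ 86.224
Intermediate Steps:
p(G) = -12/7 (p(G) = 12*(-⅐) = -12/7)
T(U, E) = 6 + E + U (T(U, E) = (6 + U) + E = 6 + E + U)
(T(13, -8) + p(-6))² = ((6 - 8 + 13) - 12/7)² = (11 - 12/7)² = (65/7)² = 4225/49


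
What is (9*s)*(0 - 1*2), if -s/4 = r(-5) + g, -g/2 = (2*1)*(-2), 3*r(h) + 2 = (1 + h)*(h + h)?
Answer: 1488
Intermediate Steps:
r(h) = -⅔ + 2*h*(1 + h)/3 (r(h) = -⅔ + ((1 + h)*(h + h))/3 = -⅔ + ((1 + h)*(2*h))/3 = -⅔ + (2*h*(1 + h))/3 = -⅔ + 2*h*(1 + h)/3)
g = 8 (g = -2*2*1*(-2) = -4*(-2) = -2*(-4) = 8)
s = -248/3 (s = -4*((-⅔ + (⅔)*(-5) + (⅔)*(-5)²) + 8) = -4*((-⅔ - 10/3 + (⅔)*25) + 8) = -4*((-⅔ - 10/3 + 50/3) + 8) = -4*(38/3 + 8) = -4*62/3 = -248/3 ≈ -82.667)
(9*s)*(0 - 1*2) = (9*(-248/3))*(0 - 1*2) = -744*(0 - 2) = -744*(-2) = 1488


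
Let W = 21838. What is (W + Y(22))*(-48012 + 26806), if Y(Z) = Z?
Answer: -463563160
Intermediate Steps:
(W + Y(22))*(-48012 + 26806) = (21838 + 22)*(-48012 + 26806) = 21860*(-21206) = -463563160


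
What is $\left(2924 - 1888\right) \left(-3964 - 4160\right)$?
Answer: $-8416464$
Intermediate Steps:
$\left(2924 - 1888\right) \left(-3964 - 4160\right) = 1036 \left(-3964 - 4160\right) = 1036 \left(-8124\right) = -8416464$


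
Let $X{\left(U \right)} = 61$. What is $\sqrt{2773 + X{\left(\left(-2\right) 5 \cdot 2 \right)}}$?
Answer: $\sqrt{2834} \approx 53.235$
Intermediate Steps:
$\sqrt{2773 + X{\left(\left(-2\right) 5 \cdot 2 \right)}} = \sqrt{2773 + 61} = \sqrt{2834}$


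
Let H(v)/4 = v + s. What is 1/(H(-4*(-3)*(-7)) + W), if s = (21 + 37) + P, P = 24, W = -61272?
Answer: -1/61280 ≈ -1.6319e-5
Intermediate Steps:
s = 82 (s = (21 + 37) + 24 = 58 + 24 = 82)
H(v) = 328 + 4*v (H(v) = 4*(v + 82) = 4*(82 + v) = 328 + 4*v)
1/(H(-4*(-3)*(-7)) + W) = 1/((328 + 4*(-4*(-3)*(-7))) - 61272) = 1/((328 + 4*(12*(-7))) - 61272) = 1/((328 + 4*(-84)) - 61272) = 1/((328 - 336) - 61272) = 1/(-8 - 61272) = 1/(-61280) = -1/61280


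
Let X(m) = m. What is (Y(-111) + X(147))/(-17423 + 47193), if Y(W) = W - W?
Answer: 147/29770 ≈ 0.0049379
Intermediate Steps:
Y(W) = 0
(Y(-111) + X(147))/(-17423 + 47193) = (0 + 147)/(-17423 + 47193) = 147/29770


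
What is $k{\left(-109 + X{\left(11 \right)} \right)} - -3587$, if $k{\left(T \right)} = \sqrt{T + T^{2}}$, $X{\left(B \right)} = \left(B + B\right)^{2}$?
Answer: $3587 + 10 \sqrt{1410} \approx 3962.5$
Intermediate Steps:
$X{\left(B \right)} = 4 B^{2}$ ($X{\left(B \right)} = \left(2 B\right)^{2} = 4 B^{2}$)
$k{\left(-109 + X{\left(11 \right)} \right)} - -3587 = \sqrt{\left(-109 + 4 \cdot 11^{2}\right) \left(1 - \left(109 - 4 \cdot 11^{2}\right)\right)} - -3587 = \sqrt{\left(-109 + 4 \cdot 121\right) \left(1 + \left(-109 + 4 \cdot 121\right)\right)} + 3587 = \sqrt{\left(-109 + 484\right) \left(1 + \left(-109 + 484\right)\right)} + 3587 = \sqrt{375 \left(1 + 375\right)} + 3587 = \sqrt{375 \cdot 376} + 3587 = \sqrt{141000} + 3587 = 10 \sqrt{1410} + 3587 = 3587 + 10 \sqrt{1410}$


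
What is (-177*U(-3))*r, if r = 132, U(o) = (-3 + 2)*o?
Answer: -70092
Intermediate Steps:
U(o) = -o
(-177*U(-3))*r = -(-177)*(-3)*132 = -177*3*132 = -531*132 = -70092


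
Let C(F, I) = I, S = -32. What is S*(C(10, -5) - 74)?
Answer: 2528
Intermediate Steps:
S*(C(10, -5) - 74) = -32*(-5 - 74) = -32*(-79) = 2528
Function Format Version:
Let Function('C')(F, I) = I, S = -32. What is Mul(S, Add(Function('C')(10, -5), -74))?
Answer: 2528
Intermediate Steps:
Mul(S, Add(Function('C')(10, -5), -74)) = Mul(-32, Add(-5, -74)) = Mul(-32, -79) = 2528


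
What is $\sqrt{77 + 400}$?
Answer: $3 \sqrt{53} \approx 21.84$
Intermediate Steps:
$\sqrt{77 + 400} = \sqrt{477} = 3 \sqrt{53}$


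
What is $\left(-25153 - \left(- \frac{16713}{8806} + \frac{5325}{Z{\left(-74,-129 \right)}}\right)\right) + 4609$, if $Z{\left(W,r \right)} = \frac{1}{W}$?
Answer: $\frac{3289110549}{8806} \approx 3.7351 \cdot 10^{5}$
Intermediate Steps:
$\left(-25153 - \left(- \frac{16713}{8806} + \frac{5325}{Z{\left(-74,-129 \right)}}\right)\right) + 4609 = \left(-25153 - \left(-394050 - \frac{16713}{8806}\right)\right) + 4609 = \left(-25153 - \left(- \frac{16713}{8806} + \frac{5325}{- \frac{1}{74}}\right)\right) + 4609 = \left(-25153 + \left(\left(-5325\right) \left(-74\right) + \frac{16713}{8806}\right)\right) + 4609 = \left(-25153 + \left(394050 + \frac{16713}{8806}\right)\right) + 4609 = \left(-25153 + \frac{3470021013}{8806}\right) + 4609 = \frac{3248523695}{8806} + 4609 = \frac{3289110549}{8806}$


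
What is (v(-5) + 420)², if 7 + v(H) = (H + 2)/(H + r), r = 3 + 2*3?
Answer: 2719201/16 ≈ 1.6995e+5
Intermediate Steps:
r = 9 (r = 3 + 6 = 9)
v(H) = -7 + (2 + H)/(9 + H) (v(H) = -7 + (H + 2)/(H + 9) = -7 + (2 + H)/(9 + H))
(v(-5) + 420)² = ((-61 - 6*(-5))/(9 - 5) + 420)² = ((-61 + 30)/4 + 420)² = ((¼)*(-31) + 420)² = (-31/4 + 420)² = (1649/4)² = 2719201/16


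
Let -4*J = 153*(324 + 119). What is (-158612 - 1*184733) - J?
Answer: -1305601/4 ≈ -3.2640e+5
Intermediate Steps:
J = -67779/4 (J = -153*(324 + 119)/4 = -153*443/4 = -¼*67779 = -67779/4 ≈ -16945.)
(-158612 - 1*184733) - J = (-158612 - 1*184733) - 1*(-67779/4) = (-158612 - 184733) + 67779/4 = -343345 + 67779/4 = -1305601/4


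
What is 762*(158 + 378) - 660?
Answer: 407772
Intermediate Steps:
762*(158 + 378) - 660 = 762*536 - 660 = 408432 - 660 = 407772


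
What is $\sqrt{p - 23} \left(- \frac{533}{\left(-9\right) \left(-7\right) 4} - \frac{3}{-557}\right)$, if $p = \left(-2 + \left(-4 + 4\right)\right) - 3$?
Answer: $- \frac{296125 i \sqrt{7}}{70182} \approx - 11.163 i$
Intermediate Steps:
$p = -5$ ($p = \left(-2 + 0\right) - 3 = -2 - 3 = -5$)
$\sqrt{p - 23} \left(- \frac{533}{\left(-9\right) \left(-7\right) 4} - \frac{3}{-557}\right) = \sqrt{-5 - 23} \left(- \frac{533}{\left(-9\right) \left(-7\right) 4} - \frac{3}{-557}\right) = \sqrt{-28} \left(- \frac{533}{63 \cdot 4} - - \frac{3}{557}\right) = 2 i \sqrt{7} \left(- \frac{533}{252} + \frac{3}{557}\right) = 2 i \sqrt{7} \left(- \frac{296125}{140364}\right) = - \frac{296125 i \sqrt{7}}{70182}$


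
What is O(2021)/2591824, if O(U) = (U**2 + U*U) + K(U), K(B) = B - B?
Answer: 4084441/1295912 ≈ 3.1518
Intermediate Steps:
K(B) = 0
O(U) = 2*U**2 (O(U) = (U**2 + U*U) + 0 = (U**2 + U**2) + 0 = 2*U**2 + 0 = 2*U**2)
O(2021)/2591824 = (2*2021**2)/2591824 = (2*4084441)*(1/2591824) = 8168882*(1/2591824) = 4084441/1295912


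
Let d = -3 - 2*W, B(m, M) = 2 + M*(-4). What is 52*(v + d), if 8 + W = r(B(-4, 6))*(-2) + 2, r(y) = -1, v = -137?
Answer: -6864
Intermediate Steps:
B(m, M) = 2 - 4*M
W = -4 (W = -8 + (-1*(-2) + 2) = -8 + (2 + 2) = -8 + 4 = -4)
d = 5 (d = -3 - 2*(-4) = -3 + 8 = 5)
52*(v + d) = 52*(-137 + 5) = 52*(-132) = -6864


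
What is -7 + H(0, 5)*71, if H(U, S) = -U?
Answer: -7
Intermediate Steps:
-7 + H(0, 5)*71 = -7 - 1*0*71 = -7 + 0*71 = -7 + 0 = -7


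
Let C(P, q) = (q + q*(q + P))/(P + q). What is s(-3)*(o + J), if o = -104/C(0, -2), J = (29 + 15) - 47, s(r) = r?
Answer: -303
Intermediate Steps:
C(P, q) = (q + q*(P + q))/(P + q)
J = -3 (J = 44 - 47 = -3)
o = 104 (o = -104*(-(0 - 2)/(2*(1 + 0 - 2))) = -104*(-1/1) = -104/((-2*(-½)*(-1))) = -104/(-1) = -104*(-1) = 104)
s(-3)*(o + J) = -3*(104 - 3) = -3*101 = -303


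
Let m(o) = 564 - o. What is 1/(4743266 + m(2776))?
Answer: 1/4741054 ≈ 2.1092e-7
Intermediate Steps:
1/(4743266 + m(2776)) = 1/(4743266 + (564 - 1*2776)) = 1/(4743266 + (564 - 2776)) = 1/(4743266 - 2212) = 1/4741054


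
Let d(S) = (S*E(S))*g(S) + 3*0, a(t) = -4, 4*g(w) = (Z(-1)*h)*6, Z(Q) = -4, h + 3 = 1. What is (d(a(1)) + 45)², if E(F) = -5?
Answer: 81225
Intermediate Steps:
h = -2 (h = -3 + 1 = -2)
g(w) = 12 (g(w) = (-4*(-2)*6)/4 = (8*6)/4 = (¼)*48 = 12)
d(S) = -60*S (d(S) = (S*(-5))*12 + 3*0 = -5*S*12 + 0 = -60*S + 0 = -60*S)
(d(a(1)) + 45)² = (-60*(-4) + 45)² = (240 + 45)² = 285² = 81225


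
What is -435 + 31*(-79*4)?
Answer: -10231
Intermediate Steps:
-435 + 31*(-79*4) = -435 + 31*(-316) = -435 - 9796 = -10231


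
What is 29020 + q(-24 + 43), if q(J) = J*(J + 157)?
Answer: 32364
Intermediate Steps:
q(J) = J*(157 + J)
29020 + q(-24 + 43) = 29020 + (-24 + 43)*(157 + (-24 + 43)) = 29020 + 19*(157 + 19) = 29020 + 19*176 = 29020 + 3344 = 32364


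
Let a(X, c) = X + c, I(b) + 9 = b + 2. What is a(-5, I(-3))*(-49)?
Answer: 735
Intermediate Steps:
I(b) = -7 + b (I(b) = -9 + (b + 2) = -9 + (2 + b) = -7 + b)
a(-5, I(-3))*(-49) = (-5 + (-7 - 3))*(-49) = (-5 - 10)*(-49) = -15*(-49) = 735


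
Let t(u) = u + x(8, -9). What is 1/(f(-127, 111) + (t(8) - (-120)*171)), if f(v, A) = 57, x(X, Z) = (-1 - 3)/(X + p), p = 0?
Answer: 2/41169 ≈ 4.8580e-5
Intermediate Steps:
x(X, Z) = -4/X (x(X, Z) = (-1 - 3)/(X + 0) = -4/X)
t(u) = -1/2 + u (t(u) = u - 4/8 = u - 4*1/8 = u - 1/2 = -1/2 + u)
1/(f(-127, 111) + (t(8) - (-120)*171)) = 1/(57 + ((-1/2 + 8) - (-120)*171)) = 1/(57 + (15/2 - 1*(-20520))) = 1/(57 + (15/2 + 20520)) = 1/(57 + 41055/2) = 1/(41169/2) = 2/41169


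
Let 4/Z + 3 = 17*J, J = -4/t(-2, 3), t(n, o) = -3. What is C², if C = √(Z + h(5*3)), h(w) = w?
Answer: 897/59 ≈ 15.203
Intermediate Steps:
J = 4/3 (J = -4/(-3) = -4*(-⅓) = 4/3 ≈ 1.3333)
Z = 12/59 (Z = 4/(-3 + 17*(4/3)) = 4/(-3 + 68/3) = 4/(59/3) = 4*(3/59) = 12/59 ≈ 0.20339)
C = √52923/59 (C = √(12/59 + 5*3) = √(12/59 + 15) = √(897/59) = √52923/59 ≈ 3.8992)
C² = (√52923/59)² = 897/59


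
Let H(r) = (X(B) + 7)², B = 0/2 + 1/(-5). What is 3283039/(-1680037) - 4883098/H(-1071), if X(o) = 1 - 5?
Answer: -8203814861977/15120333 ≈ -5.4257e+5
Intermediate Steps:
B = -⅕ (B = 0*(½) + 1*(-⅕) = 0 - ⅕ = -⅕ ≈ -0.20000)
X(o) = -4
H(r) = 9 (H(r) = (-4 + 7)² = 3² = 9)
3283039/(-1680037) - 4883098/H(-1071) = 3283039/(-1680037) - 4883098/9 = 3283039*(-1/1680037) - 4883098*⅑ = -3283039/1680037 - 4883098/9 = -8203814861977/15120333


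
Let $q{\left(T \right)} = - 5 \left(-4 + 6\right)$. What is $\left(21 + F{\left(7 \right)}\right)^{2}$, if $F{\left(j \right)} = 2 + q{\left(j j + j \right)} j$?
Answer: $2209$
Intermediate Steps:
$q{\left(T \right)} = -10$ ($q{\left(T \right)} = \left(-5\right) 2 = -10$)
$F{\left(j \right)} = 2 - 10 j$
$\left(21 + F{\left(7 \right)}\right)^{2} = \left(21 + \left(2 - 70\right)\right)^{2} = \left(21 - 68\right)^{2} = \left(-47\right)^{2} = 2209$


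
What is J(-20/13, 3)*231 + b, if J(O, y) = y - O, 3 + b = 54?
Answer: 14292/13 ≈ 1099.4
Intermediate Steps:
b = 51 (b = -3 + 54 = 51)
J(-20/13, 3)*231 + b = (3 - (-20)/13)*231 + 51 = (3 - 1*(-20/13))*231 + 51 = (3 + 20/13)*231 + 51 = (59/13)*231 + 51 = 13629/13 + 51 = 14292/13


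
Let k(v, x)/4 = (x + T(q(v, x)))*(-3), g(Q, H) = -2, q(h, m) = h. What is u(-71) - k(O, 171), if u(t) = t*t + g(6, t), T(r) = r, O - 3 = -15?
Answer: 6947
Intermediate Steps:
O = -12 (O = 3 - 15 = -12)
u(t) = -2 + t**2 (u(t) = t*t - 2 = t**2 - 2 = -2 + t**2)
k(v, x) = -12*v - 12*x (k(v, x) = 4*((x + v)*(-3)) = 4*((v + x)*(-3)) = 4*(-3*v - 3*x) = -12*v - 12*x)
u(-71) - k(O, 171) = (-2 + (-71)**2) - (-12*(-12) - 12*171) = (-2 + 5041) - (144 - 2052) = 5039 - 1*(-1908) = 5039 + 1908 = 6947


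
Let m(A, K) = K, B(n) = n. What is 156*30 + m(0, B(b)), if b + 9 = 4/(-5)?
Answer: 23351/5 ≈ 4670.2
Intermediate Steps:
b = -49/5 (b = -9 + 4/(-5) = -9 + 4*(-1/5) = -9 - 4/5 = -49/5 ≈ -9.8000)
156*30 + m(0, B(b)) = 156*30 - 49/5 = 4680 - 49/5 = 23351/5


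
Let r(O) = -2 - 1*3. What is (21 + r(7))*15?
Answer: 240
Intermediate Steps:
r(O) = -5 (r(O) = -2 - 3 = -5)
(21 + r(7))*15 = (21 - 5)*15 = 16*15 = 240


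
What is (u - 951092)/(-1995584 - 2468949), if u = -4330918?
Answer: 5282010/4464533 ≈ 1.1831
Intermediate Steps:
(u - 951092)/(-1995584 - 2468949) = (-4330918 - 951092)/(-1995584 - 2468949) = -5282010/(-4464533) = -5282010*(-1/4464533) = 5282010/4464533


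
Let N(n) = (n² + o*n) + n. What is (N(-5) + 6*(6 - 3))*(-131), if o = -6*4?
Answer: -20698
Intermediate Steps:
o = -24
N(n) = n² - 23*n (N(n) = (n² - 24*n) + n = n² - 23*n)
(N(-5) + 6*(6 - 3))*(-131) = (-5*(-23 - 5) + 6*(6 - 3))*(-131) = (-5*(-28) + 6*3)*(-131) = (140 + 18)*(-131) = 158*(-131) = -20698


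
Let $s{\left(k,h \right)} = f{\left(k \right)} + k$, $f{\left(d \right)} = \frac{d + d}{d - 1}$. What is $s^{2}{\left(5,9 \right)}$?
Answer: $\frac{225}{4} \approx 56.25$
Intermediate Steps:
$f{\left(d \right)} = \frac{2 d}{-1 + d}$
$s{\left(k,h \right)} = k + \frac{2 k}{-1 + k}$ ($s{\left(k,h \right)} = \frac{2 k}{-1 + k} + k = k + \frac{2 k}{-1 + k}$)
$s^{2}{\left(5,9 \right)} = \left(\frac{5 \left(1 + 5\right)}{-1 + 5}\right)^{2} = \left(5 \cdot \frac{1}{4} \cdot 6\right)^{2} = \left(\frac{15}{2}\right)^{2} = \frac{225}{4}$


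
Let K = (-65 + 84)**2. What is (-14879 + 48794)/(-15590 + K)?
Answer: -33915/15229 ≈ -2.2270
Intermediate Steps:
K = 361 (K = 19**2 = 361)
(-14879 + 48794)/(-15590 + K) = (-14879 + 48794)/(-15590 + 361) = 33915/(-15229) = 33915*(-1/15229) = -33915/15229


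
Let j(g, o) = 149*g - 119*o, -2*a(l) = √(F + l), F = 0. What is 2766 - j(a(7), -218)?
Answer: -23176 + 149*√7/2 ≈ -22979.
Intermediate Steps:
a(l) = -√l/2 (a(l) = -√(0 + l)/2 = -√l/2)
j(g, o) = -119*o + 149*g
2766 - j(a(7), -218) = 2766 - (-119*(-218) + 149*(-√7/2)) = 2766 - (25942 - 149*√7/2) = 2766 + (-25942 + 149*√7/2) = -23176 + 149*√7/2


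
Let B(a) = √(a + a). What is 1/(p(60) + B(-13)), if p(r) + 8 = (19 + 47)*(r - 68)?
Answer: -268/143661 - I*√26/287322 ≈ -0.0018655 - 1.7747e-5*I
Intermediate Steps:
B(a) = √2*√a (B(a) = √(2*a) = √2*√a)
p(r) = -4496 + 66*r (p(r) = -8 + (19 + 47)*(r - 68) = -8 + 66*(-68 + r) = -8 + (-4488 + 66*r) = -4496 + 66*r)
1/(p(60) + B(-13)) = 1/((-4496 + 66*60) + √2*√(-13)) = 1/((-4496 + 3960) + √2*(I*√13)) = 1/(-536 + I*√26)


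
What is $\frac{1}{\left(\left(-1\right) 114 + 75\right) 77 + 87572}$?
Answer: $\frac{1}{84569} \approx 1.1825 \cdot 10^{-5}$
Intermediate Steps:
$\frac{1}{\left(\left(-1\right) 114 + 75\right) 77 + 87572} = \frac{1}{\left(-114 + 75\right) 77 + 87572} = \frac{1}{\left(-39\right) 77 + 87572} = \frac{1}{-3003 + 87572} = \frac{1}{84569}$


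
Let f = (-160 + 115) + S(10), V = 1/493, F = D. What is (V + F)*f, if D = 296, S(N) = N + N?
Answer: -3648225/493 ≈ -7400.0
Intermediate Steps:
S(N) = 2*N
F = 296
V = 1/493 ≈ 0.0020284
f = -25 (f = (-160 + 115) + 2*10 = -45 + 20 = -25)
(V + F)*f = (1/493 + 296)*(-25) = (145929/493)*(-25) = -3648225/493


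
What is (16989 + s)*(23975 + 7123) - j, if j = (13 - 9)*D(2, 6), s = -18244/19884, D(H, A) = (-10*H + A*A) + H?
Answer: 875385340124/1657 ≈ 5.2830e+8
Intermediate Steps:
D(H, A) = A**2 - 9*H (D(H, A) = (-10*H + A**2) + H = (A**2 - 10*H) + H = A**2 - 9*H)
s = -4561/4971 (s = -18244*1/19884 = -4561/4971 ≈ -0.91752)
j = 72 (j = (13 - 9)*(6**2 - 9*2) = 4*(36 - 18) = 4*18 = 72)
(16989 + s)*(23975 + 7123) - j = (16989 - 4561/4971)*(23975 + 7123) - 1*72 = (84447758/4971)*31098 - 72 = 875385459428/1657 - 72 = 875385340124/1657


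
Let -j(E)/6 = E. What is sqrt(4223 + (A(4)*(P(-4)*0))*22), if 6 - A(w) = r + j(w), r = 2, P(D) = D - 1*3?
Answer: sqrt(4223) ≈ 64.985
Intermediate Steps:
P(D) = -3 + D (P(D) = D - 3 = -3 + D)
j(E) = -6*E
A(w) = 4 + 6*w (A(w) = 6 - (2 - 6*w) = 6 + (-2 + 6*w) = 4 + 6*w)
sqrt(4223 + (A(4)*(P(-4)*0))*22) = sqrt(4223 + ((4 + 6*4)*((-3 - 4)*0))*22) = sqrt(4223 + ((4 + 24)*(-7*0))*22) = sqrt(4223 + (28*0)*22) = sqrt(4223 + 0*22) = sqrt(4223 + 0) = sqrt(4223)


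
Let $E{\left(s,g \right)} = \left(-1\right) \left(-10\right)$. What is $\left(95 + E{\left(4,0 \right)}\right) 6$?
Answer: $630$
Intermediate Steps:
$E{\left(s,g \right)} = 10$
$\left(95 + E{\left(4,0 \right)}\right) 6 = \left(95 + 10\right) 6 = 105 \cdot 6 = 630$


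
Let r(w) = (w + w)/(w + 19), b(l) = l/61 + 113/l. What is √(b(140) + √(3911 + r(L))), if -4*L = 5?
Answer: √(285131839755 + 1294535900*√19714641)/303170 ≈ 8.1018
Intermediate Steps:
b(l) = 113/l + l/61 (b(l) = l*(1/61) + 113/l = l/61 + 113/l = 113/l + l/61)
L = -5/4 (L = -¼*5 = -5/4 ≈ -1.2500)
r(w) = 2*w/(19 + w) (r(w) = (2*w)/(19 + w) = 2*w/(19 + w))
√(b(140) + √(3911 + r(L))) = √((113/140 + (1/61)*140) + √(3911 + 2*(-5/4)/(19 - 5/4))) = √((113*(1/140) + 140/61) + √(3911 + 2*(-5/4)/(71/4))) = √((113/140 + 140/61) + √(3911 + 2*(-5/4)*(4/71))) = √(26493/8540 + √(3911 - 10/71)) = √(26493/8540 + √(277671/71)) = √(26493/8540 + √19714641/71)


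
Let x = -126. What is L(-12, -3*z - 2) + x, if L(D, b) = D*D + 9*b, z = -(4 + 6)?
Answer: 270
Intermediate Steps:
z = -10 (z = -1*10 = -10)
L(D, b) = D² + 9*b
L(-12, -3*z - 2) + x = ((-12)² + 9*(-3*(-10) - 2)) - 126 = (144 + 9*(30 - 2)) - 126 = (144 + 9*28) - 126 = (144 + 252) - 126 = 396 - 126 = 270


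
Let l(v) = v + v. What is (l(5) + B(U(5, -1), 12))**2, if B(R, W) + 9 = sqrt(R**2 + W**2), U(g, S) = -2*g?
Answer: 245 + 4*sqrt(61) ≈ 276.24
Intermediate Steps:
B(R, W) = -9 + sqrt(R**2 + W**2)
l(v) = 2*v
(l(5) + B(U(5, -1), 12))**2 = (2*5 + (-9 + sqrt((-2*5)**2 + 12**2)))**2 = (10 + (-9 + sqrt((-10)**2 + 144)))**2 = (10 + (-9 + sqrt(100 + 144)))**2 = (10 + (-9 + sqrt(244)))**2 = (10 + (-9 + 2*sqrt(61)))**2 = (1 + 2*sqrt(61))**2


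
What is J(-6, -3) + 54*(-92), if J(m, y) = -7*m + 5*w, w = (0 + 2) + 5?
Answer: -4891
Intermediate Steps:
w = 7 (w = 2 + 5 = 7)
J(m, y) = 35 - 7*m (J(m, y) = -7*m + 5*7 = -7*m + 35 = 35 - 7*m)
J(-6, -3) + 54*(-92) = (35 - 7*(-6)) + 54*(-92) = (35 + 42) - 4968 = 77 - 4968 = -4891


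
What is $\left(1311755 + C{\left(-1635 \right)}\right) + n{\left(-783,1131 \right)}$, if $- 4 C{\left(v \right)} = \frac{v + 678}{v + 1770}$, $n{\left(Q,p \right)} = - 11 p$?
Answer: $\frac{233876839}{180} \approx 1.2993 \cdot 10^{6}$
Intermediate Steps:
$C{\left(v \right)} = - \frac{678 + v}{4 \left(1770 + v\right)}$ ($C{\left(v \right)} = - \frac{\left(v + 678\right) \frac{1}{v + 1770}}{4} = - \frac{\left(678 + v\right) \frac{1}{1770 + v}}{4} = - \frac{\frac{1}{1770 + v} \left(678 + v\right)}{4} = - \frac{678 + v}{4 \left(1770 + v\right)}$)
$\left(1311755 + C{\left(-1635 \right)}\right) + n{\left(-783,1131 \right)} = \left(1311755 + \frac{-678 - -1635}{4 \left(1770 - 1635\right)}\right) - 12441 = \left(1311755 + \frac{-678 + 1635}{4 \cdot 135}\right) - 12441 = \left(1311755 + \frac{1}{4} \cdot \frac{1}{135} \cdot 957\right) - 12441 = \left(1311755 + \frac{319}{180}\right) - 12441 = \frac{236116219}{180} - 12441 = \frac{233876839}{180}$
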